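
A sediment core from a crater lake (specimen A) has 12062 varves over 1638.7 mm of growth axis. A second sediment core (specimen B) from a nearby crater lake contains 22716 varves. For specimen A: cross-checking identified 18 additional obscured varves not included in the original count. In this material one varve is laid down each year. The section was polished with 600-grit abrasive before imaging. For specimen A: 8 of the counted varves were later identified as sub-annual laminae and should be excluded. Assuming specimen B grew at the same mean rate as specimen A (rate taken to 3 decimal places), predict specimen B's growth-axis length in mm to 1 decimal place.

3089.4 mm

Specimen A: correcting the raw count gives 12062 − 8 + 18 = 12072 true varves.
A: 1638.7 mm over 12072 years gives 1638.7 / 12072 ≈ 0.136 mm/year.
For B, 0.136 mm/year × 22716 years = 3089.4 mm.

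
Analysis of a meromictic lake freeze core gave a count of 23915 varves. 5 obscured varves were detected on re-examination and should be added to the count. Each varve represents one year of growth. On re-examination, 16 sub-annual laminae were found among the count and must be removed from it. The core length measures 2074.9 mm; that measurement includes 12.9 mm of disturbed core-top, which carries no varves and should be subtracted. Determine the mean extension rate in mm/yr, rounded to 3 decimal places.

Adjusted count: 23915 − 16 + 5 = 23904 varves.
Net length = 2074.9 − 12.9 = 2062.0 mm.
2062.0 mm over 23904 years gives 2062.0 / 23904 ≈ 0.086 mm/yr.

0.086 mm/yr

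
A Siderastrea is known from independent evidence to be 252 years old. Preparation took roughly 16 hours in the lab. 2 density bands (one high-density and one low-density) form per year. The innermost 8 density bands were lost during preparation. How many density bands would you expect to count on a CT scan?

496 density bands

252 years at 2 density bands per year gives 252 × 2 = 504 density bands.
504 − 8 missed = 496 density bands expected in the prepared section.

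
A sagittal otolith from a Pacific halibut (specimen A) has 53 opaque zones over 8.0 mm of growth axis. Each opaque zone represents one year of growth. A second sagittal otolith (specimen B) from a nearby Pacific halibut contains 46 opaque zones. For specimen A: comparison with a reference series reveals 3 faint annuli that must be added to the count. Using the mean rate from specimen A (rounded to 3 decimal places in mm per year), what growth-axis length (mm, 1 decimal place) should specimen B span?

Specimen A: adjusted count: 53 + 3 = 56 opaque zones.
A: Mean rate = 8.0 mm / 56 years ≈ 0.143 mm/year.
For B, 0.143 mm/year × 46 years = 6.6 mm.

6.6 mm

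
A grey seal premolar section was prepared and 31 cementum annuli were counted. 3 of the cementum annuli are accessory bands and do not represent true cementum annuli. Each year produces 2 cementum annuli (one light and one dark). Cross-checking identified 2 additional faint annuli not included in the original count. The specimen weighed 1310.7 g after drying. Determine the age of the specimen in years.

Correcting the raw count gives 31 − 3 + 2 = 30 true cementum annuli.
Dividing by 2 cementum annuli per year: 30 / 2 = 15 years.

15 years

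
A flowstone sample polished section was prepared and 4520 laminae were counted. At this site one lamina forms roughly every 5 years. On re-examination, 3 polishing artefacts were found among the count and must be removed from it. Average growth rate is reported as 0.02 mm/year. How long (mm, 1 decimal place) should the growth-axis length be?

451.7 mm

After corrections the count is 4520 − 3 = 4517 laminae.
Multiplying by 5 years per lamina: 4517 × 5 = 22585 years.
Predicted length = 0.02 mm/year × 22585 years = 451.7 mm.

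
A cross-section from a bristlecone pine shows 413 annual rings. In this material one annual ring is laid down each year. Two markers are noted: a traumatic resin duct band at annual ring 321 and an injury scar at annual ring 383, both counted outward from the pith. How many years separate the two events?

62 years

Separation: 383 − 321 = 62 annual rings.
One annual ring per year makes the interval 62 years.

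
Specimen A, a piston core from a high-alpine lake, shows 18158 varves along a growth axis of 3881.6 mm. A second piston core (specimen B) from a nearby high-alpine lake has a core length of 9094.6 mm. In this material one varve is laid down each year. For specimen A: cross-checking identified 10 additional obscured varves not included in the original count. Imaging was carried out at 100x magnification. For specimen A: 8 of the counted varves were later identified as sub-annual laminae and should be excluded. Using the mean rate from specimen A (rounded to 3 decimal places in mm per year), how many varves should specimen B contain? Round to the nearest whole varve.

Specimen A: correcting the raw count gives 18158 − 8 + 10 = 18160 true varves.
A: Mean rate = 3881.6 mm / 18160 years ≈ 0.214 mm/year.
B spans 9094.6 / 0.214 = 42498.13 years ≈ 42498 varves.

42498 varves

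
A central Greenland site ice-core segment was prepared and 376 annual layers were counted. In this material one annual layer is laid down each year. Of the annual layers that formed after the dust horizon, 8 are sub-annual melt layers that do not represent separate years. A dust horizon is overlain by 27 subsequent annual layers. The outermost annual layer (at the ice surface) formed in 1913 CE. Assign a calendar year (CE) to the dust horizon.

There are 27 annual layers younger than the dust horizon.
Removing the 8 false annual layers leaves 27 − 8 = 19 true annual layers beyond the dust horizon.
1913 − 19 = 1894 CE.

1894 CE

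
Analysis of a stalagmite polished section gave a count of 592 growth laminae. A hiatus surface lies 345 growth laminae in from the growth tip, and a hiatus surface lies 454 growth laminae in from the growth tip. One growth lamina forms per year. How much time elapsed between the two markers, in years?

109 years

454 − 345 = 109 growth laminae lie between the two events.
That is 109 years at one growth lamina per year.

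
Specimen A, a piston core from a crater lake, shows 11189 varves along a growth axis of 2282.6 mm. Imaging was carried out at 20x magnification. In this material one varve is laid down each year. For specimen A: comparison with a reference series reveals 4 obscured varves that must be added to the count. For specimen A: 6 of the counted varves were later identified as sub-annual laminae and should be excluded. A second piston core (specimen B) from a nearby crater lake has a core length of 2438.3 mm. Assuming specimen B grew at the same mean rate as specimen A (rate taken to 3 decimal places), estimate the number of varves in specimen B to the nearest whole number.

Specimen A: adjusted count: 11189 − 6 + 4 = 11187 varves.
A: Mean rate = 2282.6 mm / 11187 years ≈ 0.204 mm/year.
For B, 2438.3 / 0.204 = 11952.45 years ≈ 11952 varves.

11952 varves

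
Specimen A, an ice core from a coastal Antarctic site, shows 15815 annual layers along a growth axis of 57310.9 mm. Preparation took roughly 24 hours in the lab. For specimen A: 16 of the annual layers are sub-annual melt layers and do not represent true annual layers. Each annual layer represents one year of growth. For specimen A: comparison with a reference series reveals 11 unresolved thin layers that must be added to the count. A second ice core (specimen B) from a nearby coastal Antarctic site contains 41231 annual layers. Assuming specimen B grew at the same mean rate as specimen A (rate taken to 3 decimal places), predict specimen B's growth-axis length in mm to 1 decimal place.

149462.4 mm

Specimen A: adjusted count: 15815 − 16 + 11 = 15810 annual layers.
A: Mean rate = 57310.9 mm / 15810 years ≈ 3.625 mm per year.
B's length ≈ 3.625 × 41231 = 149462.4 mm.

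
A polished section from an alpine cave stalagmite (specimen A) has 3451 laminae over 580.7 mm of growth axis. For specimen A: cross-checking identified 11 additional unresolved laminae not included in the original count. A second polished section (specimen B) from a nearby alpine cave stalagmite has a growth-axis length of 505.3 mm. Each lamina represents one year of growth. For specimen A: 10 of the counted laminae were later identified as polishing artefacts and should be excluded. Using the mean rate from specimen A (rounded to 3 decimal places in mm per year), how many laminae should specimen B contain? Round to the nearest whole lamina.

Specimen A: true lamina count = 3451 − 10 + 11 = 3452.
A: 580.7 mm over 3452 years gives 580.7 / 3452 ≈ 0.168 mm/yr.
For B, 505.3 / 0.168 = 3007.74 years ≈ 3008 laminae.

3008 laminae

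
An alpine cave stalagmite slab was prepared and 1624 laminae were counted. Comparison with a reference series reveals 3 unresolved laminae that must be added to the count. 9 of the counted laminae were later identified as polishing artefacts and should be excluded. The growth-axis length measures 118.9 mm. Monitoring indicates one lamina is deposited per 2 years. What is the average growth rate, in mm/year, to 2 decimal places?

0.04 mm/year

Correcting the raw count gives 1624 − 9 + 3 = 1618 true laminae.
Multiplying by 2 years per lamina: 1618 × 2 = 3236 years.
Extension rate ≈ 118.9 / 3236 = 0.04 mm/year.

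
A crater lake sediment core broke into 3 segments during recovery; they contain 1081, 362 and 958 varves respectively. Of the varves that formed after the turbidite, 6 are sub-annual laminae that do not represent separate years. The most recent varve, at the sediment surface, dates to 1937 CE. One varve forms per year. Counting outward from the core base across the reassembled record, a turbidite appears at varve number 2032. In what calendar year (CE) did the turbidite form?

Total varves = 1081 + 362 + 958 = 2401.
2401 − 2032 = 369 varves lie beyond the turbidite toward the sediment surface.
369 − 6 false = 363 true varves after the turbidite.
Counting back 363 years from 1937 CE places the turbidite in 1937 − 363 = 1574 CE.

1574 CE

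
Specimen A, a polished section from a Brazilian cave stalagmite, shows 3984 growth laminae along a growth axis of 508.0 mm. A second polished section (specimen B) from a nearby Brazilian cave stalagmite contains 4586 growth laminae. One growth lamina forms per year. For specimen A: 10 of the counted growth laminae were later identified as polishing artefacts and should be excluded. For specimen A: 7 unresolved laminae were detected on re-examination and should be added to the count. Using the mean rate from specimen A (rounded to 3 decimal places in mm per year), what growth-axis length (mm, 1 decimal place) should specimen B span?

Specimen A: correcting the raw count gives 3984 − 10 + 7 = 3981 true growth laminae.
A: Mean rate = 508.0 mm / 3981 years ≈ 0.128 mm per year.
B's length ≈ 0.128 × 4586 = 587.0 mm.

587.0 mm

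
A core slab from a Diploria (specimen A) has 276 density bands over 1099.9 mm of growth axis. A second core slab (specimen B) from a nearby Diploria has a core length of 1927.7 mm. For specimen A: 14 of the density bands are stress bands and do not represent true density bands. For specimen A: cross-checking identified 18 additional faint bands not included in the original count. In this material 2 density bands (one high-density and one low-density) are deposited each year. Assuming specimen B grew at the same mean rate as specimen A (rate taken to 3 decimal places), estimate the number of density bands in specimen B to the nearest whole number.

491 density bands

Specimen A: adjusted count: 276 − 14 + 18 = 280 density bands.
Specimen A: dividing by 2 density bands per year: 280 / 2 = 140 years.
A: 1099.9 mm over 140 years gives 1099.9 / 140 ≈ 7.856 mm per year.
B spans 1927.7 / 7.856 = 245.38 years; at 2 density bands per year that is 245.38 × 2 ≈ 491 density bands.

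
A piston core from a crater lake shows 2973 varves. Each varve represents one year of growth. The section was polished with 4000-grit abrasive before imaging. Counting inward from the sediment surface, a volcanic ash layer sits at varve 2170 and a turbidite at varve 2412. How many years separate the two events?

242 years

Separation: 2412 − 2170 = 242 varves.
At one varve per year, 242 years elapsed between them.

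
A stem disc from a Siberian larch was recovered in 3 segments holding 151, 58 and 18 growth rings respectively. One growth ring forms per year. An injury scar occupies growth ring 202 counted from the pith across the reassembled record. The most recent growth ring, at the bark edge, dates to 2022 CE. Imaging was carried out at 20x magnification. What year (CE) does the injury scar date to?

Total growth rings = 151 + 58 + 18 = 227.
227 − 202 = 25 growth rings lie beyond the injury scar toward the bark edge.
Counting back 25 years from 2022 CE places the injury scar in 2022 − 25 = 1997 CE.

1997 CE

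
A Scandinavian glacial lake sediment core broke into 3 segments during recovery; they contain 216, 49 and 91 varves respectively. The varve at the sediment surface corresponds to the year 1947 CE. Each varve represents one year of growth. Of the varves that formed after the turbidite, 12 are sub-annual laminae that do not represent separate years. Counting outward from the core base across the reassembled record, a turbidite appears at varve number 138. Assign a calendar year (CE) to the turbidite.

1741 CE

Total varves = 216 + 49 + 91 = 356.
356 − 138 = 218 varves lie beyond the turbidite toward the sediment surface.
218 − 12 false = 206 true varves after the turbidite.
1947 − 206 = 1741 CE.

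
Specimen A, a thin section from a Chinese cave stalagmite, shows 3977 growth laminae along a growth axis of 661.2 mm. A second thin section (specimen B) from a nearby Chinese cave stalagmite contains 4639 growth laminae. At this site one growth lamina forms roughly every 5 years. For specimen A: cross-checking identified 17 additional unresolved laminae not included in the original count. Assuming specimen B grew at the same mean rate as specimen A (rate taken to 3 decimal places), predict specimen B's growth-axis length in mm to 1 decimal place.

Specimen A: true growth lamina count = 3977 + 17 = 3994.
Specimen A: at 5 years per growth lamina, 3994 × 5 = 19970 years.
A: Mean rate = 661.2 mm / 19970 years ≈ 0.033 mm per year.
Specimen B: multiplying by 5 years per growth lamina: 4639 × 5 = 23195 years. Length of B = 0.033 × 23195 = 765.4 mm.

765.4 mm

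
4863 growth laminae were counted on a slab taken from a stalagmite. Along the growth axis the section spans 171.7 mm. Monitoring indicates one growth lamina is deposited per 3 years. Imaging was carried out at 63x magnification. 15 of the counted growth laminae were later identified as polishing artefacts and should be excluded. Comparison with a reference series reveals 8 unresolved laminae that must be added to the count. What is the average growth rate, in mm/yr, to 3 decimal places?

True growth lamina count = 4863 − 15 + 8 = 4856.
At 3 years per growth lamina, 4856 × 3 = 14568 years.
Mean rate = 171.7 mm / 14568 years ≈ 0.012 mm/yr.

0.012 mm/yr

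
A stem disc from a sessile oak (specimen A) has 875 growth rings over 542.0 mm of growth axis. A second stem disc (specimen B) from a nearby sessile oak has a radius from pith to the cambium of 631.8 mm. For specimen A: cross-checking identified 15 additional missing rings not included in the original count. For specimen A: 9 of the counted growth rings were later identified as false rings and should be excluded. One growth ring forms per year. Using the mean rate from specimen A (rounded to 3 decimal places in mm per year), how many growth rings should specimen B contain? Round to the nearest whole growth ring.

Specimen A: adjusted count: 875 − 9 + 15 = 881 growth rings.
A: 542.0 mm over 881 years gives 542.0 / 881 ≈ 0.615 mm/year.
B spans 631.8 / 0.615 = 1027.32 years ≈ 1027 growth rings.

1027 growth rings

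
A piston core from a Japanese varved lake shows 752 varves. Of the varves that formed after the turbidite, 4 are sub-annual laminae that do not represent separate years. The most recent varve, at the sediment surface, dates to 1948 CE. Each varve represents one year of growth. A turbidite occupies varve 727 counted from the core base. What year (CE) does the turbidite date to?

752 − 727 = 25 varves lie beyond the turbidite toward the sediment surface.
Removing the 4 false varves leaves 25 − 4 = 21 true varves beyond the turbidite.
The varve at the sediment surface is 1948 CE, so the turbidite dates to 1948 − 21 = 1927 CE.

1927 CE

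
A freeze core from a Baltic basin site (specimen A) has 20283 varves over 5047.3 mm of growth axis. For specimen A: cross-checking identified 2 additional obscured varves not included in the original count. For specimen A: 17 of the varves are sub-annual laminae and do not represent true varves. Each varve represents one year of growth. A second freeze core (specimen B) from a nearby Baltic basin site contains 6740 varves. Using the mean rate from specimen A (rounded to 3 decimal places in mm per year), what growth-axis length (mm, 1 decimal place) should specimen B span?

Specimen A: after corrections the count is 20283 − 17 + 2 = 20268 varves.
A: Extension rate ≈ 5047.3 / 20268 = 0.249 mm per year.
B's length ≈ 0.249 × 6740 = 1678.3 mm.

1678.3 mm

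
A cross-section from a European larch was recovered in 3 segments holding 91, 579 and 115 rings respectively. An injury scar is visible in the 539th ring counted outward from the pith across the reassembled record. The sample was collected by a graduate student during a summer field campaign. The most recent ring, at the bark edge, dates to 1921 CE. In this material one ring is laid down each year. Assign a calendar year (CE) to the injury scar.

1675 CE

Total rings = 91 + 579 + 115 = 785.
785 − 539 = 246 rings lie beyond the injury scar toward the bark edge.
1921 − 246 = 1675 CE.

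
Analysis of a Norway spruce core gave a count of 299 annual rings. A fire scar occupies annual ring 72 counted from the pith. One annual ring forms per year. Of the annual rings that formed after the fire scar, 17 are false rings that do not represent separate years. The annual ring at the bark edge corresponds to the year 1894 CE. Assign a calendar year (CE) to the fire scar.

The fire scar sits at annual ring 72 from the pith, so 299 − 72 = 227 annual rings formed after it.
Removing the 17 false annual rings leaves 227 − 17 = 210 true annual rings beyond the fire scar.
1894 − 210 = 1684 CE.

1684 CE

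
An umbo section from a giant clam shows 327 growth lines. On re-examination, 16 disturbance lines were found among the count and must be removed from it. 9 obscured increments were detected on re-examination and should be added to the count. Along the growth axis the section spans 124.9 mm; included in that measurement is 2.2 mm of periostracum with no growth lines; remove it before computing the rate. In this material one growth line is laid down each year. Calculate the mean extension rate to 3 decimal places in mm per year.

Adjusted count: 327 − 16 + 9 = 320 growth lines.
Net length = 124.9 − 2.2 = 122.7 mm.
Extension rate ≈ 122.7 / 320 = 0.383 mm per year.

0.383 mm per year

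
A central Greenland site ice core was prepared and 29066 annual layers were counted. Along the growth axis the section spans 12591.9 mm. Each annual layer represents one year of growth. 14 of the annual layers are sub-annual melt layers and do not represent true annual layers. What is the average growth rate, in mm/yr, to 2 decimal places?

0.43 mm/yr

Adjusted count: 29066 − 14 = 29052 annual layers.
Mean rate = 12591.9 mm / 29052 years ≈ 0.43 mm/yr.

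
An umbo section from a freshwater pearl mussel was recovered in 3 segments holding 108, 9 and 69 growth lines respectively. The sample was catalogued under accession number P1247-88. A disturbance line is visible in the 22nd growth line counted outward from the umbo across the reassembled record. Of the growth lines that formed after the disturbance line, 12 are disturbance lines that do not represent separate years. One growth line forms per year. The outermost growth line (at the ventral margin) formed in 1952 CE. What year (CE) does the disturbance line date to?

Total growth lines = 108 + 9 + 69 = 186.
186 − 22 = 164 growth lines lie beyond the disturbance line toward the ventral margin.
Excluding 12 false growth lines: 164 − 12 = 152.
Counting back 152 years from 1952 CE places the disturbance line in 1952 − 152 = 1800 CE.

1800 CE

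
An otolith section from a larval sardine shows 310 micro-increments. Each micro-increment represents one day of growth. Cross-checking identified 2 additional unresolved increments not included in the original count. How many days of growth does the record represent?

312 days

True micro-increment count = 310 + 2 = 312.
With a one-to-one micro-increment periodicity this is 312 days.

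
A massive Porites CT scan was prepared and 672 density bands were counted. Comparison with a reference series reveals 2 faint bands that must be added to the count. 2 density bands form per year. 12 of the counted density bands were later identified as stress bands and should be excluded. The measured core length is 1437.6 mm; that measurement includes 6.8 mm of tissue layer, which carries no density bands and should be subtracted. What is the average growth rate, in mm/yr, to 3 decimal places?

4.323 mm/yr

Adjusted count: 672 − 12 + 2 = 662 density bands.
662 density bands at 2 per year is 662 / 2 = 331 years.
Net length = 1437.6 − 6.8 = 1430.8 mm.
1430.8 mm over 331 years gives 1430.8 / 331 ≈ 4.323 mm/yr.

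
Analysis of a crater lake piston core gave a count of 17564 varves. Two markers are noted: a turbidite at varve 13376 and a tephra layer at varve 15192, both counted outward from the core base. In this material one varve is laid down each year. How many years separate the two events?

1816 yr

The two markers are separated by 15192 − 13376 = 1816 varves.
One varve per year makes the interval 1816 years.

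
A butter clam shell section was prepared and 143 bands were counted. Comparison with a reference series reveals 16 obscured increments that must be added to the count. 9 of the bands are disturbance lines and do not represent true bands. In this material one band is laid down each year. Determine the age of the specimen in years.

150 years

After corrections the count is 143 − 9 + 16 = 150 bands.
With a one-to-one band periodicity this is 150 years.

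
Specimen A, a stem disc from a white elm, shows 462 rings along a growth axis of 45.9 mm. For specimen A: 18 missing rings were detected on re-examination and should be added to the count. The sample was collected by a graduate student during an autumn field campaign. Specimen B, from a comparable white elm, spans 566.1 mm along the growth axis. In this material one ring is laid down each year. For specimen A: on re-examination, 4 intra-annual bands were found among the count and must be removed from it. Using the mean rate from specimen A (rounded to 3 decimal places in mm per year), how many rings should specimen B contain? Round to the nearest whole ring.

Specimen A: adjusted count: 462 − 4 + 18 = 476 rings.
A: Mean rate = 45.9 mm / 476 years ≈ 0.096 mm/year.
Specimen B: 566.1 mm / 0.096 mm per year = 5896.88 years ≈ 5897 rings.

5897 rings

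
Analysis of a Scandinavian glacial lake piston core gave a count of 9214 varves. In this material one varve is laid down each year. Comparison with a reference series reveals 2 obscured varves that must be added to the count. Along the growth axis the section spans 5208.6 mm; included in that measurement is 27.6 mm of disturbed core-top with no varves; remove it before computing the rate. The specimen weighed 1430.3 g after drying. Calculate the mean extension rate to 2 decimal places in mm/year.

True varve count = 9214 + 2 = 9216.
Removing the 27.6 mm offcut leaves 5208.6 − 27.6 = 5181.0 mm.
Mean rate = 5181.0 mm / 9216 years ≈ 0.56 mm/year.

0.56 mm/year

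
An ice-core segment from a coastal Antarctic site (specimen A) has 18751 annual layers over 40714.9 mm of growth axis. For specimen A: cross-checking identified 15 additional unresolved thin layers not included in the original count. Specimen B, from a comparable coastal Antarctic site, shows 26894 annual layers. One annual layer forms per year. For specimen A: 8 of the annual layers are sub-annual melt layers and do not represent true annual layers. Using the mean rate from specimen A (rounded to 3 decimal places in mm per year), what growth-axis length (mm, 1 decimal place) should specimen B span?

Specimen A: adjusted count: 18751 − 8 + 15 = 18758 annual layers.
A: Extension rate ≈ 40714.9 / 18758 = 2.171 mm/yr.
Length of B = 2.171 × 26894 = 58386.9 mm.

58386.9 mm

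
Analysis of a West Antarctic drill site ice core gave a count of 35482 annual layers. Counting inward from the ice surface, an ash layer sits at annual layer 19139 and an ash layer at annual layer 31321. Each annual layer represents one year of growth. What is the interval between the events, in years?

The two markers are separated by 31321 − 19139 = 12182 annual layers.
One annual layer per year makes the interval 12182 years.

12182 years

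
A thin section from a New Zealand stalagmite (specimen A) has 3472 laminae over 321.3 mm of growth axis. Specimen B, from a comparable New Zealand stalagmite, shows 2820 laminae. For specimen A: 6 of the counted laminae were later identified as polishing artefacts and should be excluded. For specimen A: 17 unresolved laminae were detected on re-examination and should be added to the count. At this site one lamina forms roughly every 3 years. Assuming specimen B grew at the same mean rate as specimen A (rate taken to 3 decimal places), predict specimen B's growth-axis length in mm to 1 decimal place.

Specimen A: true lamina count = 3472 − 6 + 17 = 3483.
Specimen A: multiplying by 3 years per lamina: 3483 × 3 = 10449 years.
A: Mean rate = 321.3 mm / 10449 years ≈ 0.031 mm/year.
Specimen B: multiplying by 3 years per lamina: 2820 × 3 = 8460 years. For B, 0.031 mm/year × 8460 years = 262.3 mm.

262.3 mm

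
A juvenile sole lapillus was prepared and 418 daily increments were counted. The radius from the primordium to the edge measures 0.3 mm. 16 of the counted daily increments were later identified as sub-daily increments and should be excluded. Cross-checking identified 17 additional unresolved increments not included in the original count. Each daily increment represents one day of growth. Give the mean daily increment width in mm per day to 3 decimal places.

Correcting the raw count gives 418 − 16 + 17 = 419 true daily increments.
Mean rate = 0.3 mm / 419 days ≈ 0.001 mm per day.

0.001 mm per day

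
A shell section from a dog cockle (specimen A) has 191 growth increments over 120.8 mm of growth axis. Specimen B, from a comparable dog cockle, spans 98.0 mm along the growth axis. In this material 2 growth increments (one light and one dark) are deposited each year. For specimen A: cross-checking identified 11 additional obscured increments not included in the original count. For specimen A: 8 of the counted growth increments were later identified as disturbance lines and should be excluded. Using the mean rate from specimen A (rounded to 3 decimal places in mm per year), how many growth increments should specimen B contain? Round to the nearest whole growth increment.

Specimen A: true growth increment count = 191 − 8 + 11 = 194.
Specimen A: with 2 growth increments per year, 194 / 2 = 97 years.
A: 120.8 mm over 97 years gives 120.8 / 97 ≈ 1.245 mm/year.
For B, 98.0 / 1.245 = 78.71 years; at 2 growth increments per year that is 78.71 × 2 ≈ 157 growth increments.

157 growth increments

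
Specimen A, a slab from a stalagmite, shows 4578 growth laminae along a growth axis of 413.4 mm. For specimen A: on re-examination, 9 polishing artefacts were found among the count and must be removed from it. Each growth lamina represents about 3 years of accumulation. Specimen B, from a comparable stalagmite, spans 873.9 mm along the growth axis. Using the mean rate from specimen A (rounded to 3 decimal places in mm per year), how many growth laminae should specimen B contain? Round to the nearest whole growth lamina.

Specimen A: correcting the raw count gives 4578 − 9 = 4569 true growth laminae.
Specimen A: multiplying by 3 years per growth lamina: 4569 × 3 = 13707 years.
A: Extension rate ≈ 413.4 / 13707 = 0.030 mm per year.
For B, 873.9 / 0.030 = 29130.00 years; at 3 years per growth lamina that is 29130.00 / 3 ≈ 9710 growth laminae.

9710 growth laminae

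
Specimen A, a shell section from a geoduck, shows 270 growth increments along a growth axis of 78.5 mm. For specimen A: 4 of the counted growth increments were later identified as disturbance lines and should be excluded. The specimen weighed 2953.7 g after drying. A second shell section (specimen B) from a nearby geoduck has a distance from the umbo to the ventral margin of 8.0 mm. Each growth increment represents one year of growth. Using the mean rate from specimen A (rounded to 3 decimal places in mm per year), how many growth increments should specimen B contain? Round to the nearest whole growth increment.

Specimen A: correcting the raw count gives 270 − 4 = 266 true growth increments.
A: Mean rate = 78.5 mm / 266 years ≈ 0.295 mm/year.
For B, 8.0 / 0.295 = 27.12 years ≈ 27 growth increments.

27 growth increments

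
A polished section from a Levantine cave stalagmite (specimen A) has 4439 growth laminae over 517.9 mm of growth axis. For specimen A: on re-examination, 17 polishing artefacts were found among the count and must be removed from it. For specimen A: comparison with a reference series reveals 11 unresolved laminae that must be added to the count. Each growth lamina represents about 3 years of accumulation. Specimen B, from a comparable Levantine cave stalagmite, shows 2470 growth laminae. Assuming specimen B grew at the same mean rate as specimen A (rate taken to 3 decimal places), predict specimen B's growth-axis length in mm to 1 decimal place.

Specimen A: adjusted count: 4439 − 17 + 11 = 4433 growth laminae.
Specimen A: at 3 years per growth lamina, 4433 × 3 = 13299 years.
A: Mean rate = 517.9 mm / 13299 years ≈ 0.039 mm/yr.
Specimen B: at 3 years per growth lamina, 2470 × 3 = 7410 years. Length of B = 0.039 × 7410 = 289.0 mm.

289.0 mm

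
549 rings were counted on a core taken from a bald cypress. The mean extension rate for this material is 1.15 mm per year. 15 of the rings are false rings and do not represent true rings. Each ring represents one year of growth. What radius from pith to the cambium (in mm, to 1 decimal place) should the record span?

True ring count = 549 − 15 = 534.
Length ≈ 1.15 × 534 = 614.1 mm.

614.1 mm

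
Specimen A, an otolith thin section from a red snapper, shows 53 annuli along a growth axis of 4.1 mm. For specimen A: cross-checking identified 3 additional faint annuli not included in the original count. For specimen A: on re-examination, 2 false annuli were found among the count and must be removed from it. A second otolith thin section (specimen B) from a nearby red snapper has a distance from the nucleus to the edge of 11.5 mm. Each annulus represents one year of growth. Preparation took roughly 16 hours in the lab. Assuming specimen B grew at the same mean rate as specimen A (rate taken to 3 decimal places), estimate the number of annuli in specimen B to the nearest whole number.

151 annuli

Specimen A: true annulus count = 53 − 2 + 3 = 54.
A: Extension rate ≈ 4.1 / 54 = 0.076 mm/yr.
B spans 11.5 / 0.076 = 151.32 years ≈ 151 annuli.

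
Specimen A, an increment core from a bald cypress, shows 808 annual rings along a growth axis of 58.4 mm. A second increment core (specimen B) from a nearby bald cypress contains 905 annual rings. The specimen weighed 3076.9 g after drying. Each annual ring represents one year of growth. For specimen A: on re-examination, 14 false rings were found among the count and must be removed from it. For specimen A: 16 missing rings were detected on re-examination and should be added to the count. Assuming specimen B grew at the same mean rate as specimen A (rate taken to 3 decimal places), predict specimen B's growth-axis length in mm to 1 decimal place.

65.2 mm

Specimen A: after corrections the count is 808 − 14 + 16 = 810 annual rings.
A: Mean rate = 58.4 mm / 810 years ≈ 0.072 mm/year.
For B, 0.072 mm/year × 905 years = 65.2 mm.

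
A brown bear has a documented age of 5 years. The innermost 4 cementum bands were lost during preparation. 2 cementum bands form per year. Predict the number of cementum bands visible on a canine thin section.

6 cementum bands

5 years at 2 cementum bands per year gives 5 × 2 = 10 cementum bands.
Subtracting the 4 cementum bands not captured gives 10 − 4 = 6 cementum bands in the record.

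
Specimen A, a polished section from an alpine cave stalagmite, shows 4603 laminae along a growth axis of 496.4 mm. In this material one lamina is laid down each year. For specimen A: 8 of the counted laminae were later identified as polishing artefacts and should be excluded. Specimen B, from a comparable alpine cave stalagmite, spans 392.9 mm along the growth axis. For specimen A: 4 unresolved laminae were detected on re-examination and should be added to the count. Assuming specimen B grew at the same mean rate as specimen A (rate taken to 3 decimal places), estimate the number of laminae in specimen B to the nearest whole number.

3638 laminae

Specimen A: after corrections the count is 4603 − 8 + 4 = 4599 laminae.
A: Mean rate = 496.4 mm / 4599 years ≈ 0.108 mm per year.
Specimen B: 392.9 mm / 0.108 mm per year = 3637.96 years ≈ 3638 laminae.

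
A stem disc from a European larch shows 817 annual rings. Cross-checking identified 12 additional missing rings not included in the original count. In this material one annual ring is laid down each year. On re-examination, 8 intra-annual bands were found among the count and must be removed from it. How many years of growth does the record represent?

821 years

Adjusted count: 817 − 8 + 12 = 821 annual rings.
At one annual ring per year, that is 821 years.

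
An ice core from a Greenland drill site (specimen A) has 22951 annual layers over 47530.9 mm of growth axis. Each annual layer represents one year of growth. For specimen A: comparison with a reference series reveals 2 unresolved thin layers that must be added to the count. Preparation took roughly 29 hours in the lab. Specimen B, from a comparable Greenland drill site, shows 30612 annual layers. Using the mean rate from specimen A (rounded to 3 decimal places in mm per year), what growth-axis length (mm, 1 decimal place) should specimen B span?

63397.5 mm

Specimen A: true annual layer count = 22951 + 2 = 22953.
A: Mean rate = 47530.9 mm / 22953 years ≈ 2.071 mm per year.
For B, 2.071 mm/year × 30612 years = 63397.5 mm.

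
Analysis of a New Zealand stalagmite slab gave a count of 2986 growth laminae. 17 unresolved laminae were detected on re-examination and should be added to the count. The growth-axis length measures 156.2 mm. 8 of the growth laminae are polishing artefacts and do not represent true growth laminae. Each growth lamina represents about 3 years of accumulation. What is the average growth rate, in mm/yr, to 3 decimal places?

0.017 mm/yr

After corrections the count is 2986 − 8 + 17 = 2995 growth laminae.
2995 growth laminae at 3 years each span 2995 × 3 = 8985 years.
Mean rate = 156.2 mm / 8985 years ≈ 0.017 mm/yr.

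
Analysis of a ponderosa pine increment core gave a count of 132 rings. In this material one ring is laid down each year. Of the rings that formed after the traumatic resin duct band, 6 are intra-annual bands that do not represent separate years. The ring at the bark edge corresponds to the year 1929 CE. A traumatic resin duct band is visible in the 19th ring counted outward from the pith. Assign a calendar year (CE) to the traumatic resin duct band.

1822 CE

The traumatic resin duct band sits at ring 19 from the pith, so 132 − 19 = 113 rings formed after it.
113 − 6 false = 107 true rings after the traumatic resin duct band.
The ring at the bark edge is 1929 CE, so the traumatic resin duct band dates to 1929 − 107 = 1822 CE.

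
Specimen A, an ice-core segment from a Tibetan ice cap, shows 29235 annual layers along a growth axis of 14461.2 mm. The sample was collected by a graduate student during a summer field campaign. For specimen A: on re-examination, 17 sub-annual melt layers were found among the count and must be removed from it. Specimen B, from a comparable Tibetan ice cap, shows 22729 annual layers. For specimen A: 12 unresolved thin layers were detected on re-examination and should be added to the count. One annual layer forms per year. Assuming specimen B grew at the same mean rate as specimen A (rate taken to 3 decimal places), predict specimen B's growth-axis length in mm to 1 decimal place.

Specimen A: adjusted count: 29235 − 17 + 12 = 29230 annual layers.
A: Extension rate ≈ 14461.2 / 29230 = 0.495 mm per year.
For B, 0.495 mm/year × 22729 years = 11250.9 mm.

11250.9 mm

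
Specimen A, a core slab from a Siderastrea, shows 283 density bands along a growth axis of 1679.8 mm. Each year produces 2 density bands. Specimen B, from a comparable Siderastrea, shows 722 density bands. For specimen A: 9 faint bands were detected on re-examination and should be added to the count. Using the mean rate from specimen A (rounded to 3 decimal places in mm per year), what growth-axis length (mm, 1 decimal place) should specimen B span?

Specimen A: correcting the raw count gives 283 + 9 = 292 true density bands.
Specimen A: with 2 density bands per year, 292 / 2 = 146 years.
A: 1679.8 mm over 146 years gives 1679.8 / 146 ≈ 11.505 mm/year.
Specimen B: dividing by 2 density bands per year: 722 / 2 = 361 years. B's length ≈ 11.505 × 361 = 4153.3 mm.

4153.3 mm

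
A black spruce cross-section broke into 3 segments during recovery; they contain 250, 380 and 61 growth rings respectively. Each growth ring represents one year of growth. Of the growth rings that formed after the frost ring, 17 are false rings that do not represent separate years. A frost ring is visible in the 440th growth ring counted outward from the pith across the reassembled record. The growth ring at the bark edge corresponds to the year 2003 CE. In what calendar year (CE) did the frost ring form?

1769 CE

Total growth rings = 250 + 380 + 61 = 691.
The frost ring sits at growth ring 440 from the pith, so 691 − 440 = 251 growth rings formed after it.
251 − 17 false = 234 true growth rings after the frost ring.
The growth ring at the bark edge is 2003 CE, so the frost ring dates to 2003 − 234 = 1769 CE.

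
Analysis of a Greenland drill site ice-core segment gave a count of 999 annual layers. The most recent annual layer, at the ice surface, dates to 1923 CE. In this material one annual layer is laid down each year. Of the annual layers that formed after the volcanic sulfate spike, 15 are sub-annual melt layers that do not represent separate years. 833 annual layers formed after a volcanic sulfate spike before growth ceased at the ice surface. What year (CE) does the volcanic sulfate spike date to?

There are 833 annual layers younger than the volcanic sulfate spike.
833 − 15 false = 818 true annual layers after the volcanic sulfate spike.
1923 − 818 = 1105 CE.

1105 CE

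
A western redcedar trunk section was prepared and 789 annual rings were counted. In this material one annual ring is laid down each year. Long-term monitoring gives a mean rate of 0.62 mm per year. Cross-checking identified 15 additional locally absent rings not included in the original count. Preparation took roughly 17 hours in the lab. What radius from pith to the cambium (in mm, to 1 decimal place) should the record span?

After corrections the count is 789 + 15 = 804 annual rings.
Predicted length = 0.62 mm/year × 804 years = 498.5 mm.

498.5 mm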